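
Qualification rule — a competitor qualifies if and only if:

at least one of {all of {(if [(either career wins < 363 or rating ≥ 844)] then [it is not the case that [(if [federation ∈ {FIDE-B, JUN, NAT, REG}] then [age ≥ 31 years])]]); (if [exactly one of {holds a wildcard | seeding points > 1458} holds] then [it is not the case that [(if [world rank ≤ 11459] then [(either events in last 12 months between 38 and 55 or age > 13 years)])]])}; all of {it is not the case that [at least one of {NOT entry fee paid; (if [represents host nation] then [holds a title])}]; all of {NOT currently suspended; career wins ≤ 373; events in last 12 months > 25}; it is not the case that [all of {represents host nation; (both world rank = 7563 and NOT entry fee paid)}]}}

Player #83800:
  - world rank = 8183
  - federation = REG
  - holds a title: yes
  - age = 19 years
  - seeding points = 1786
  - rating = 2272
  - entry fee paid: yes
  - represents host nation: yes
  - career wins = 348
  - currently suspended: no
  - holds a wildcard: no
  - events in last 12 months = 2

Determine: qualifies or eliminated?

Atomic conditions:
  career wins < 363: 348 < 363 is true
  rating ≥ 844: 2272 ≥ 844 is true
  federation ∈ {FIDE-B, JUN, NAT, REG}: REG is in the set → true
  age ≥ 31 years: 19 ≥ 31 is false
  holds a wildcard: no → false
  seeding points > 1458: 1786 > 1458 is true
  world rank ≤ 11459: 8183 ≤ 11459 is true
  events in last 12 months between 38 and 55: 2 in [38, 55] is false
  age > 13 years: 19 > 13 is true
  NOT entry fee paid: yes → false
  represents host nation: yes → true
  holds a title: yes → true
  NOT currently suspended: no → true
  career wins ≤ 373: 348 ≤ 373 is true
  events in last 12 months > 25: 2 > 25 is false
  world rank = 7563: 8183 == 7563 is false
Combine:
[1.1.1] true OR true = true
[1.1.2.1] true → false = false
[1.1.2] NOT false = true
[1.1] true → true = true
[1.2.1] exactly-one(false, true) = true
[1.2.2.1.2] false OR true = true
[1.2.2.1] true → true = true
[1.2.2] NOT true = false
[1.2] true → false = false
[1] true AND false = false
[2.1.1.2] true → true = true
[2.1.1] false OR true = true
[2.1] NOT true = false
[2.2] true AND true AND false = false
[2.3.1.2] false AND false = false
[2.3.1] true AND false = false
[2.3] NOT false = true
[2] false AND false AND true = false
[root] false OR false = false
Overall: false → eliminated

Eliminated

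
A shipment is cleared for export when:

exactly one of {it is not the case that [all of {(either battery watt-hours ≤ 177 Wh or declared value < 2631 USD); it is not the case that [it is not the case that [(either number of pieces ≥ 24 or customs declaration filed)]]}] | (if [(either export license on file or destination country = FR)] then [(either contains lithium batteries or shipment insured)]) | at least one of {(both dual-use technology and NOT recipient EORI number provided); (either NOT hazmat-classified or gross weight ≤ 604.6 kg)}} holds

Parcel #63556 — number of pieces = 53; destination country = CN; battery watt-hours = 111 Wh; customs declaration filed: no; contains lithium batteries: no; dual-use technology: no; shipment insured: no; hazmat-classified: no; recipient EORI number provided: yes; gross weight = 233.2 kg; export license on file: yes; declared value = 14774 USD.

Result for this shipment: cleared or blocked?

Cleared

Atomic conditions:
  battery watt-hours ≤ 177 Wh: 111 ≤ 177 is true
  declared value < 2631 USD: 14774 < 2631 is false
  number of pieces ≥ 24: 53 ≥ 24 is true
  customs declaration filed: no → false
  export license on file: yes → true
  destination country = FR: CN == FR is false
  contains lithium batteries: no → false
  shipment insured: no → false
  dual-use technology: no → false
  NOT recipient EORI number provided: yes → false
  NOT hazmat-classified: no → true
  gross weight ≤ 604.6 kg: 233.2 ≤ 604.6 is true
Combine:
[1.1.1] true OR false = true
[1.1.2.1.1] true OR false = true
[1.1.2.1] NOT true = false
[1.1.2] NOT false = true
[1.1] true AND true = true
[1] NOT true = false
[2.1] true OR false = true
[2.2] false OR false = false
[2] true → false = false
[3.1] false AND false = false
[3.2] true OR true = true
[3] false OR true = true
[root] exactly-one(false, false, true) = true
Overall: true → cleared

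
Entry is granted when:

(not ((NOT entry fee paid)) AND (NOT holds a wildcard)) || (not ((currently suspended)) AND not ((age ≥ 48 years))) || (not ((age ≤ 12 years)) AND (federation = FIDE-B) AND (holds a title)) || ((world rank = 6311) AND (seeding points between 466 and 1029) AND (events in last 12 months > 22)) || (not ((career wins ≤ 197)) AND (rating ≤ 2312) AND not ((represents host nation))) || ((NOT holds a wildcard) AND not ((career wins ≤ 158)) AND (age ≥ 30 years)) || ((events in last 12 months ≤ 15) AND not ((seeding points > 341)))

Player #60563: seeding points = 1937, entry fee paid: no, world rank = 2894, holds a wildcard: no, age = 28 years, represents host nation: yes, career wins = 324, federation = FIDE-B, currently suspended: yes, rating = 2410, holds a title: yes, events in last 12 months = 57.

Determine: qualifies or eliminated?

Atomic conditions:
  NOT entry fee paid: no → true
  NOT holds a wildcard: no → true
  currently suspended: yes → true
  age ≥ 48 years: 28 ≥ 48 is false
  age ≤ 12 years: 28 ≤ 12 is false
  federation = FIDE-B: FIDE-B == FIDE-B is true
  holds a title: yes → true
  world rank = 6311: 2894 == 6311 is false
  seeding points between 466 and 1029: 1937 in [466, 1029] is false
  events in last 12 months > 22: 57 > 22 is true
  career wins ≤ 197: 324 ≤ 197 is false
  rating ≤ 2312: 2410 ≤ 2312 is false
  represents host nation: yes → true
  career wins ≤ 158: 324 ≤ 158 is false
  age ≥ 30 years: 28 ≥ 30 is false
  events in last 12 months ≤ 15: 57 ≤ 15 is false
  seeding points > 341: 1937 > 341 is true
Combine:
[1.1] NOT true = false
[1] false AND true = false
[2.1] NOT true = false
[2.2] NOT false = true
[2] false AND true = false
[3.1] NOT false = true
[3] true AND true AND true = true
[4] false AND false AND true = false
[5.1] NOT false = true
[5.3] NOT true = false
[5] true AND false AND false = false
[6.2] NOT false = true
[6] true AND true AND false = false
[7.2] NOT true = false
[7] false AND false = false
[root] false OR false OR true OR false OR false OR false OR false = true
Overall: true → qualifies

Qualifies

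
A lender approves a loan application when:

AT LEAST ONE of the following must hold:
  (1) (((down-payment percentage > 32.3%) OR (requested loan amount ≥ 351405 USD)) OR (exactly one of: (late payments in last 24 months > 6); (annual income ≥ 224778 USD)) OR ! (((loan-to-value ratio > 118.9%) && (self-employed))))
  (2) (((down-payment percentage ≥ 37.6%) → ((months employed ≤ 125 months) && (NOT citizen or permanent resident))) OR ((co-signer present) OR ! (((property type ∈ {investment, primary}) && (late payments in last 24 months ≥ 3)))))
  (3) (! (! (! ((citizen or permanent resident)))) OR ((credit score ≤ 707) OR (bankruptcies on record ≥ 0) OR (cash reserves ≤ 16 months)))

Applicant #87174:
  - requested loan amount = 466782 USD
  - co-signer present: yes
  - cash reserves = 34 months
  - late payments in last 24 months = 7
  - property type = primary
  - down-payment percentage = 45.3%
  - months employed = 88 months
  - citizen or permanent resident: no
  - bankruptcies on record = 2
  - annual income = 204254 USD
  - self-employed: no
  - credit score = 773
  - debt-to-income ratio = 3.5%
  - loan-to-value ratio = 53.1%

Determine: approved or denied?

Approved

Atomic conditions:
  down-payment percentage > 32.3%: 45.3 > 32.3 is true
  requested loan amount ≥ 351405 USD: 466782 ≥ 351405 is true
  late payments in last 24 months > 6: 7 > 6 is true
  annual income ≥ 224778 USD: 204254 ≥ 224778 is false
  loan-to-value ratio > 118.9%: 53.1 > 118.9 is false
  self-employed: no → false
  down-payment percentage ≥ 37.6%: 45.3 ≥ 37.6 is true
  months employed ≤ 125 months: 88 ≤ 125 is true
  NOT citizen or permanent resident: no → true
  co-signer present: yes → true
  property type ∈ {investment, primary}: primary is in the set → true
  late payments in last 24 months ≥ 3: 7 ≥ 3 is true
  citizen or permanent resident: no → false
  credit score ≤ 707: 773 ≤ 707 is false
  bankruptcies on record ≥ 0: 2 ≥ 0 is true
  cash reserves ≤ 16 months: 34 ≤ 16 is false
Combine:
[1.1] true OR true = true
[1.2] exactly-one(true, false) = true
[1.3.1] false AND false = false
[1.3] NOT false = true
[1] true OR true OR true = true
[2.1.2] true AND true = true
[2.1] true → true = true
[2.2.2.1] true AND true = true
[2.2.2] NOT true = false
[2.2] true OR false = true
[2] true OR true = true
[3.1.1.1] NOT false = true
[3.1.1] NOT true = false
[3.1] NOT false = true
[3.2] false OR true OR false = true
[3] true OR true = true
[root] true OR true OR true = true
Overall: true → approved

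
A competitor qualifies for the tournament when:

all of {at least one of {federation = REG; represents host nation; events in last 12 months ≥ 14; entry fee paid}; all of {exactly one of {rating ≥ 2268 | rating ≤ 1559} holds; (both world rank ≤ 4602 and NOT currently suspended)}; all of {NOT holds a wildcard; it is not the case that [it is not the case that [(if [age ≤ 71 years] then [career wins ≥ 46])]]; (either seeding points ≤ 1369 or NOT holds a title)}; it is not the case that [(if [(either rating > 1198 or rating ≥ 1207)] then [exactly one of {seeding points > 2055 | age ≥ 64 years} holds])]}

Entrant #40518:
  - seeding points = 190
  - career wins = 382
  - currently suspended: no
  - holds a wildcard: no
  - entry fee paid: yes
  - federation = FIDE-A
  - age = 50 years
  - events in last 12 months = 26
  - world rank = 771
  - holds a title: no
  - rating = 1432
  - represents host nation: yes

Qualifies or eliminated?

Qualifies

Atomic conditions:
  federation = REG: FIDE-A == REG is false
  represents host nation: yes → true
  events in last 12 months ≥ 14: 26 ≥ 14 is true
  entry fee paid: yes → true
  rating ≥ 2268: 1432 ≥ 2268 is false
  rating ≤ 1559: 1432 ≤ 1559 is true
  world rank ≤ 4602: 771 ≤ 4602 is true
  NOT currently suspended: no → true
  NOT holds a wildcard: no → true
  age ≤ 71 years: 50 ≤ 71 is true
  career wins ≥ 46: 382 ≥ 46 is true
  seeding points ≤ 1369: 190 ≤ 1369 is true
  NOT holds a title: no → true
  rating > 1198: 1432 > 1198 is true
  rating ≥ 1207: 1432 ≥ 1207 is true
  seeding points > 2055: 190 > 2055 is false
  age ≥ 64 years: 50 ≥ 64 is false
Combine:
[1] false OR true OR true OR true = true
[2.1] exactly-one(false, true) = true
[2.2] true AND true = true
[2] true AND true = true
[3.2.1.1] true → true = true
[3.2.1] NOT true = false
[3.2] NOT false = true
[3.3] true OR true = true
[3] true AND true AND true = true
[4.1.1] true OR true = true
[4.1.2] exactly-one(false, false) = false
[4.1] true → false = false
[4] NOT false = true
[root] true AND true AND true AND true = true
Overall: true → qualifies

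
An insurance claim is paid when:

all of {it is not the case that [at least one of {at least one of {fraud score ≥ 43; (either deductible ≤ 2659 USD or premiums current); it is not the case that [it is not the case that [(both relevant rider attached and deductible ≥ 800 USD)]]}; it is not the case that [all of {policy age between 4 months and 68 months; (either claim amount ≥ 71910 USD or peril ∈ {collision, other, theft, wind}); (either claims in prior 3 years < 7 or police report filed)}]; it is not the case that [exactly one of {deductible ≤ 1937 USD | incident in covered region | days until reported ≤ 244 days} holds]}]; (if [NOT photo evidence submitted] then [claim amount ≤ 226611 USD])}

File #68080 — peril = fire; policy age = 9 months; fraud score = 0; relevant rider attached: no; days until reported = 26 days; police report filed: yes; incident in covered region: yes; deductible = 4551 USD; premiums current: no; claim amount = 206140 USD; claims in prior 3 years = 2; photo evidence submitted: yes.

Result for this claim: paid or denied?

Denied

Atomic conditions:
  fraud score ≥ 43: 0 ≥ 43 is false
  deductible ≤ 2659 USD: 4551 ≤ 2659 is false
  premiums current: no → false
  relevant rider attached: no → false
  deductible ≥ 800 USD: 4551 ≥ 800 is true
  policy age between 4 months and 68 months: 9 in [4, 68] is true
  claim amount ≥ 71910 USD: 206140 ≥ 71910 is true
  peril ∈ {collision, other, theft, wind}: fire is not in the set → false
  claims in prior 3 years < 7: 2 < 7 is true
  police report filed: yes → true
  deductible ≤ 1937 USD: 4551 ≤ 1937 is false
  incident in covered region: yes → true
  days until reported ≤ 244 days: 26 ≤ 244 is true
  NOT photo evidence submitted: yes → false
  claim amount ≤ 226611 USD: 206140 ≤ 226611 is true
Combine:
[1.1.1.2] false OR false = false
[1.1.1.3.1.1] false AND true = false
[1.1.1.3.1] NOT false = true
[1.1.1.3] NOT true = false
[1.1.1] false OR false OR false = false
[1.1.2.1.2] true OR false = true
[1.1.2.1.3] true OR true = true
[1.1.2.1] true AND true AND true = true
[1.1.2] NOT true = false
[1.1.3.1] exactly-one(false, true, true) = false
[1.1.3] NOT false = true
[1.1] false OR false OR true = true
[1] NOT true = false
[2] false → true (antecedent false ⇒ implication holds) = true
[root] false AND true = false
Overall: false → denied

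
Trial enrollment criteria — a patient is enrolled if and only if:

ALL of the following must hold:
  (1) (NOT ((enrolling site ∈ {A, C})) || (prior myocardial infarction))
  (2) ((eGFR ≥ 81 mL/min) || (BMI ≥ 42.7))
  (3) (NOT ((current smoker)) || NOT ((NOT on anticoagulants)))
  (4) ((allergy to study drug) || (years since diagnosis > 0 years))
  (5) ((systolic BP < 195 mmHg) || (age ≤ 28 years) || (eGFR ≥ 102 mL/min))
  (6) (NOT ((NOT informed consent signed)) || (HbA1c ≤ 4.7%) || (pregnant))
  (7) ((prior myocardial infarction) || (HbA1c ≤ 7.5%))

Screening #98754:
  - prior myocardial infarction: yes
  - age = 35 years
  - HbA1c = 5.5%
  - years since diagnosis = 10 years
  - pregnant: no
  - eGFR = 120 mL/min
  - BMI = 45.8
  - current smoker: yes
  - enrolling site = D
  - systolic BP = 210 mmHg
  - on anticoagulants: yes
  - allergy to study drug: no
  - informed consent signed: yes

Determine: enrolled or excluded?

Enrolled

Atomic conditions:
  enrolling site ∈ {A, C}: D is not in the set → false
  prior myocardial infarction: yes → true
  eGFR ≥ 81 mL/min: 120 ≥ 81 is true
  BMI ≥ 42.7: 45.8 ≥ 42.7 is true
  current smoker: yes → true
  NOT on anticoagulants: yes → false
  allergy to study drug: no → false
  years since diagnosis > 0 years: 10 > 0 is true
  systolic BP < 195 mmHg: 210 < 195 is false
  age ≤ 28 years: 35 ≤ 28 is false
  eGFR ≥ 102 mL/min: 120 ≥ 102 is true
  NOT informed consent signed: yes → false
  HbA1c ≤ 4.7%: 5.5 ≤ 4.7 is false
  pregnant: no → false
  HbA1c ≤ 7.5%: 5.5 ≤ 7.5 is true
Combine:
[1.1] NOT false = true
[1] true OR true = true
[2] true OR true = true
[3.1] NOT true = false
[3.2] NOT false = true
[3] false OR true = true
[4] false OR true = true
[5] false OR false OR true = true
[6.1] NOT false = true
[6] true OR false OR false = true
[7] true OR true = true
[root] true AND true AND true AND true AND true AND true AND true = true
Overall: true → enrolled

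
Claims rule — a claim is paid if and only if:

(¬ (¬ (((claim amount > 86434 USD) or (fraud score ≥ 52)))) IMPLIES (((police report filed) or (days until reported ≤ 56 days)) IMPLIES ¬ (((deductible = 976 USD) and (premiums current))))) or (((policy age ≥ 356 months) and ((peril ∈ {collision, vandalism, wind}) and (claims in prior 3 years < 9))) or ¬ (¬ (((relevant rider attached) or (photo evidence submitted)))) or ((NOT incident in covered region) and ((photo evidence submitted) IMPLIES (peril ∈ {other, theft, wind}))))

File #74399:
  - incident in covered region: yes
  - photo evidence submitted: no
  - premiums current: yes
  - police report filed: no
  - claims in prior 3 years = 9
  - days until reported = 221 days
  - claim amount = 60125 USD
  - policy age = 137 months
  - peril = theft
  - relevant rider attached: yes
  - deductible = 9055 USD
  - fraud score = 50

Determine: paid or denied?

Atomic conditions:
  claim amount > 86434 USD: 60125 > 86434 is false
  fraud score ≥ 52: 50 ≥ 52 is false
  police report filed: no → false
  days until reported ≤ 56 days: 221 ≤ 56 is false
  deductible = 976 USD: 9055 == 976 is false
  premiums current: yes → true
  policy age ≥ 356 months: 137 ≥ 356 is false
  peril ∈ {collision, vandalism, wind}: theft is not in the set → false
  claims in prior 3 years < 9: 9 < 9 is false
  relevant rider attached: yes → true
  photo evidence submitted: no → false
  NOT incident in covered region: yes → false
  peril ∈ {other, theft, wind}: theft is in the set → true
Combine:
[1.1.1.1] false OR false = false
[1.1.1] NOT false = true
[1.1] NOT true = false
[1.2.1] false OR false = false
[1.2.2.1] false AND true = false
[1.2.2] NOT false = true
[1.2] false → true (antecedent false ⇒ implication holds) = true
[1] false → true (antecedent false ⇒ implication holds) = true
[2.1.2] false AND false = false
[2.1] false AND false = false
[2.2.1.1] true OR false = true
[2.2.1] NOT true = false
[2.2] NOT false = true
[2.3.2] false → true (antecedent false ⇒ implication holds) = true
[2.3] false AND true = false
[2] false OR true OR false = true
[root] true OR true = true
Overall: true → paid

Paid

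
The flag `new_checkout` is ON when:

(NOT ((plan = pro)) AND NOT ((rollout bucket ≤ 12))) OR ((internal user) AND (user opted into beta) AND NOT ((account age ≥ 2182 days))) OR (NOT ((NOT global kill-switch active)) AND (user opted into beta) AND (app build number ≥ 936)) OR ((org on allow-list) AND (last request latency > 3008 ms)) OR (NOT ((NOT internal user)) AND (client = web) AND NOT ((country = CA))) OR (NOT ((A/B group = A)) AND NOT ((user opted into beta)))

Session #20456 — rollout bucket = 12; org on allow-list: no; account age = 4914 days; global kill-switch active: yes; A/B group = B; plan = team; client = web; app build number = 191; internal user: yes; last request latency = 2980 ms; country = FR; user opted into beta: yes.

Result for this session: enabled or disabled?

Atomic conditions:
  plan = pro: team == pro is false
  rollout bucket ≤ 12: 12 ≤ 12 is true
  internal user: yes → true
  user opted into beta: yes → true
  account age ≥ 2182 days: 4914 ≥ 2182 is true
  NOT global kill-switch active: yes → false
  app build number ≥ 936: 191 ≥ 936 is false
  org on allow-list: no → false
  last request latency > 3008 ms: 2980 > 3008 is false
  NOT internal user: yes → false
  client = web: web == web is true
  country = CA: FR == CA is false
  A/B group = A: B == A is false
Combine:
[1.1] NOT false = true
[1.2] NOT true = false
[1] true AND false = false
[2.3] NOT true = false
[2] true AND true AND false = false
[3.1] NOT false = true
[3] true AND true AND false = false
[4] false AND false = false
[5.1] NOT false = true
[5.3] NOT false = true
[5] true AND true AND true = true
[6.1] NOT false = true
[6.2] NOT true = false
[6] true AND false = false
[root] false OR false OR false OR false OR true OR false = true
Overall: true → enabled

Enabled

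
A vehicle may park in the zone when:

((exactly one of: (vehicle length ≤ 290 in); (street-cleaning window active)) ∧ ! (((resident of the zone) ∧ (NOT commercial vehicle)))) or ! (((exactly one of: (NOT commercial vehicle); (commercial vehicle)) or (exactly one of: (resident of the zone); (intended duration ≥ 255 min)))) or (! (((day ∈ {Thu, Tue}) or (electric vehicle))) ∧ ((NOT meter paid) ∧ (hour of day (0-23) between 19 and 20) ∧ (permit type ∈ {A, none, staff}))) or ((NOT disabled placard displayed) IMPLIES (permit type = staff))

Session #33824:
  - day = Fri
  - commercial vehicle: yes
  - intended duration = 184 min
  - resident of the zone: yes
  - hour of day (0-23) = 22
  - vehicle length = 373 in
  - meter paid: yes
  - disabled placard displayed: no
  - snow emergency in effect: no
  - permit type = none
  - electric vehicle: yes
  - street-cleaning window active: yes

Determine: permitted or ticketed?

Atomic conditions:
  vehicle length ≤ 290 in: 373 ≤ 290 is false
  street-cleaning window active: yes → true
  resident of the zone: yes → true
  NOT commercial vehicle: yes → false
  commercial vehicle: yes → true
  intended duration ≥ 255 min: 184 ≥ 255 is false
  day ∈ {Thu, Tue}: Fri is not in the set → false
  electric vehicle: yes → true
  NOT meter paid: yes → false
  hour of day (0-23) between 19 and 20: 22 in [19, 20] is false
  permit type ∈ {A, none, staff}: none is in the set → true
  NOT disabled placard displayed: no → true
  permit type = staff: none == staff is false
Combine:
[1.1] exactly-one(false, true) = true
[1.2.1] true AND false = false
[1.2] NOT false = true
[1] true AND true = true
[2.1.1] exactly-one(false, true) = true
[2.1.2] exactly-one(true, false) = true
[2.1] true OR true = true
[2] NOT true = false
[3.1.1] false OR true = true
[3.1] NOT true = false
[3.2] false AND false AND true = false
[3] false AND false = false
[4] true → false = false
[root] true OR false OR false OR false = true
Overall: true → permitted

Permitted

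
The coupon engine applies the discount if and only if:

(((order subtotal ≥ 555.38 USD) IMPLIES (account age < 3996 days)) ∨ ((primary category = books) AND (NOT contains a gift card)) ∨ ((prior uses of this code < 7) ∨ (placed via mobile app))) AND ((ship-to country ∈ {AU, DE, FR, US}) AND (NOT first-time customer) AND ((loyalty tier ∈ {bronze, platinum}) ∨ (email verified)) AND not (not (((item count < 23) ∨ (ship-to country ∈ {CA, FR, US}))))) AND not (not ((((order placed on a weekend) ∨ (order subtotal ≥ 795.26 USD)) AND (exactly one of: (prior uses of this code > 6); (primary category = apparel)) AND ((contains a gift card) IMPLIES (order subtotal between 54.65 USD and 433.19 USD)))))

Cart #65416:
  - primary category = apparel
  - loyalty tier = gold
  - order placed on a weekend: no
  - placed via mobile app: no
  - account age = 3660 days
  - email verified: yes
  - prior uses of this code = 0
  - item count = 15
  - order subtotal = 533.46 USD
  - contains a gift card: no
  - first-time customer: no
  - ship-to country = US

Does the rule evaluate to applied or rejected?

Rejected

Atomic conditions:
  order subtotal ≥ 555.38 USD: 533.46 ≥ 555.38 is false
  account age < 3996 days: 3660 < 3996 is true
  primary category = books: apparel == books is false
  NOT contains a gift card: no → true
  prior uses of this code < 7: 0 < 7 is true
  placed via mobile app: no → false
  ship-to country ∈ {AU, DE, FR, US}: US is in the set → true
  NOT first-time customer: no → true
  loyalty tier ∈ {bronze, platinum}: gold is not in the set → false
  email verified: yes → true
  item count < 23: 15 < 23 is true
  ship-to country ∈ {CA, FR, US}: US is in the set → true
  order placed on a weekend: no → false
  order subtotal ≥ 795.26 USD: 533.46 ≥ 795.26 is false
  prior uses of this code > 6: 0 > 6 is false
  primary category = apparel: apparel == apparel is true
  contains a gift card: no → false
  order subtotal between 54.65 USD and 433.19 USD: 533.46 in [54.65, 433.19] is false
Combine:
[1.1] false → true (antecedent false ⇒ implication holds) = true
[1.2] false AND true = false
[1.3] true OR false = true
[1] true OR false OR true = true
[2.3] false OR true = true
[2.4.1.1] true OR true = true
[2.4.1] NOT true = false
[2.4] NOT false = true
[2] true AND true AND true AND true = true
[3.1.1.1] false OR false = false
[3.1.1.2] exactly-one(false, true) = true
[3.1.1.3] false → false (antecedent false ⇒ implication holds) = true
[3.1.1] false AND true AND true = false
[3.1] NOT false = true
[3] NOT true = false
[root] true AND true AND false = false
Overall: false → rejected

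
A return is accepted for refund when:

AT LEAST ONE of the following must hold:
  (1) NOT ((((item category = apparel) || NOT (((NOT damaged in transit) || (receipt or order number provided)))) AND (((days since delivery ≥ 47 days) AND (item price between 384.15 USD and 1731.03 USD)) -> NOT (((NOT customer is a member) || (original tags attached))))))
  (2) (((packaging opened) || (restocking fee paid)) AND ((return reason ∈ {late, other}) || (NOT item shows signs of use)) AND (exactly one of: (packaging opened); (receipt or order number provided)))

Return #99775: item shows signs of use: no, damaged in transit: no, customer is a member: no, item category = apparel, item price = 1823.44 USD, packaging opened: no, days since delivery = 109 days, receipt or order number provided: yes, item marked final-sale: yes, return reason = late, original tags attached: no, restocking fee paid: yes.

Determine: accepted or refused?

Accepted

Atomic conditions:
  item category = apparel: apparel == apparel is true
  NOT damaged in transit: no → true
  receipt or order number provided: yes → true
  days since delivery ≥ 47 days: 109 ≥ 47 is true
  item price between 384.15 USD and 1731.03 USD: 1823.44 in [384.15, 1731.03] is false
  NOT customer is a member: no → true
  original tags attached: no → false
  packaging opened: no → false
  restocking fee paid: yes → true
  return reason ∈ {late, other}: late is in the set → true
  NOT item shows signs of use: no → true
Combine:
[1.1.1.2.1] true OR true = true
[1.1.1.2] NOT true = false
[1.1.1] true OR false = true
[1.1.2.1] true AND false = false
[1.1.2.2.1] true OR false = true
[1.1.2.2] NOT true = false
[1.1.2] false → false (antecedent false ⇒ implication holds) = true
[1.1] true AND true = true
[1] NOT true = false
[2.1] false OR true = true
[2.2] true OR true = true
[2.3] exactly-one(false, true) = true
[2] true AND true AND true = true
[root] false OR true = true
Overall: true → accepted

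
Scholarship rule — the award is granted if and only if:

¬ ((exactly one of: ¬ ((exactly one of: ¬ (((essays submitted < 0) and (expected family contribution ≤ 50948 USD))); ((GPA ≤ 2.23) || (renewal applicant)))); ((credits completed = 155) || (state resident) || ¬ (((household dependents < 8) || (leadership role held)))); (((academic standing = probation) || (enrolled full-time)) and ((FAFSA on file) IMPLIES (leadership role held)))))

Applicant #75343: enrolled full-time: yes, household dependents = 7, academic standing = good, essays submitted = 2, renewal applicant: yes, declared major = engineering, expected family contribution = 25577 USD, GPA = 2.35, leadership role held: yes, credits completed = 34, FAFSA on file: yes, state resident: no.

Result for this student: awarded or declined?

Awarded

Atomic conditions:
  essays submitted < 0: 2 < 0 is false
  expected family contribution ≤ 50948 USD: 25577 ≤ 50948 is true
  GPA ≤ 2.23: 2.35 ≤ 2.23 is false
  renewal applicant: yes → true
  credits completed = 155: 34 == 155 is false
  state resident: no → false
  household dependents < 8: 7 < 8 is true
  leadership role held: yes → true
  academic standing = probation: good == probation is false
  enrolled full-time: yes → true
  FAFSA on file: yes → true
Combine:
[1.1.1.1.1] false AND true = false
[1.1.1.1] NOT false = true
[1.1.1.2] false OR true = true
[1.1.1] exactly-one(true, true) = false
[1.1] NOT false = true
[1.2.3.1] true OR true = true
[1.2.3] NOT true = false
[1.2] false OR false OR false = false
[1.3.1] false OR true = true
[1.3.2] true → true = true
[1.3] true AND true = true
[1] exactly-one(true, false, true) = false
[root] NOT false = true
Overall: true → awarded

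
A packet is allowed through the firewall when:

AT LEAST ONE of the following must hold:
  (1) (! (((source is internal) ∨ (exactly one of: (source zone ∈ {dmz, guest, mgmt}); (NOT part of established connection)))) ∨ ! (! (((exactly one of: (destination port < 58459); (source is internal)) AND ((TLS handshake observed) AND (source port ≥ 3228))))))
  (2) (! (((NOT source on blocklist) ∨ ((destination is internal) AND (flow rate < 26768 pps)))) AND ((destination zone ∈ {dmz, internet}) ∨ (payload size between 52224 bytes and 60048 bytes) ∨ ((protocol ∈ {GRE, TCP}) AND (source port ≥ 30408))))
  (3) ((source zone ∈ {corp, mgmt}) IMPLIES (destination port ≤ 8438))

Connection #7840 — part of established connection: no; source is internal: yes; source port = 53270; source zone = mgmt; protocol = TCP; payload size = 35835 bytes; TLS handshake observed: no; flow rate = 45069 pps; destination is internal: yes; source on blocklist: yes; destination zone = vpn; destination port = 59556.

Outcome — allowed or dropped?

Atomic conditions:
  source is internal: yes → true
  source zone ∈ {dmz, guest, mgmt}: mgmt is in the set → true
  NOT part of established connection: no → true
  destination port < 58459: 59556 < 58459 is false
  TLS handshake observed: no → false
  source port ≥ 3228: 53270 ≥ 3228 is true
  NOT source on blocklist: yes → false
  destination is internal: yes → true
  flow rate < 26768 pps: 45069 < 26768 is false
  destination zone ∈ {dmz, internet}: vpn is not in the set → false
  payload size between 52224 bytes and 60048 bytes: 35835 in [52224, 60048] is false
  protocol ∈ {GRE, TCP}: TCP is in the set → true
  source port ≥ 30408: 53270 ≥ 30408 is true
  source zone ∈ {corp, mgmt}: mgmt is in the set → true
  destination port ≤ 8438: 59556 ≤ 8438 is false
Combine:
[1.1.1.2] exactly-one(true, true) = false
[1.1.1] true OR false = true
[1.1] NOT true = false
[1.2.1.1.1] exactly-one(false, true) = true
[1.2.1.1.2] false AND true = false
[1.2.1.1] true AND false = false
[1.2.1] NOT false = true
[1.2] NOT true = false
[1] false OR false = false
[2.1.1.2] true AND false = false
[2.1.1] false OR false = false
[2.1] NOT false = true
[2.2.3] true AND true = true
[2.2] false OR false OR true = true
[2] true AND true = true
[3] true → false = false
[root] false OR true OR false = true
Overall: true → allowed

Allowed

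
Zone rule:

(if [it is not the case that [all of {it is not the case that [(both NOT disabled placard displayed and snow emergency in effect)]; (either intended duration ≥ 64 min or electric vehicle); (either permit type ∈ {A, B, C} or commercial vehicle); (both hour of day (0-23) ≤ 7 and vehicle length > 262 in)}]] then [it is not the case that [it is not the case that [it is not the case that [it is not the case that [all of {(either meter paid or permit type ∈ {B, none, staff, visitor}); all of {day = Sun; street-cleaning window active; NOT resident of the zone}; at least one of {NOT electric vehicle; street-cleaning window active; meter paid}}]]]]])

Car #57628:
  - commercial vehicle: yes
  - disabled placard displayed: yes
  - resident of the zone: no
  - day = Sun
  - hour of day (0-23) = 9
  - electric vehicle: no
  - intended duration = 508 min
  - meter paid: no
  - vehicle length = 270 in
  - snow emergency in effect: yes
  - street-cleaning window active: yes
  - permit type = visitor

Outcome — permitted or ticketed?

Permitted

Atomic conditions:
  NOT disabled placard displayed: yes → false
  snow emergency in effect: yes → true
  intended duration ≥ 64 min: 508 ≥ 64 is true
  electric vehicle: no → false
  permit type ∈ {A, B, C}: visitor is not in the set → false
  commercial vehicle: yes → true
  hour of day (0-23) ≤ 7: 9 ≤ 7 is false
  vehicle length > 262 in: 270 > 262 is true
  meter paid: no → false
  permit type ∈ {B, none, staff, visitor}: visitor is in the set → true
  day = Sun: Sun == Sun is true
  street-cleaning window active: yes → true
  NOT resident of the zone: no → true
  NOT electric vehicle: no → true
Combine:
[1.1.1.1] false AND true = false
[1.1.1] NOT false = true
[1.1.2] true OR false = true
[1.1.3] false OR true = true
[1.1.4] false AND true = false
[1.1] true AND true AND true AND false = false
[1] NOT false = true
[2.1.1.1.1.1] false OR true = true
[2.1.1.1.1.2] true AND true AND true = true
[2.1.1.1.1.3] true OR true OR false = true
[2.1.1.1.1] true AND true AND true = true
[2.1.1.1] NOT true = false
[2.1.1] NOT false = true
[2.1] NOT true = false
[2] NOT false = true
[root] true → true = true
Overall: true → permitted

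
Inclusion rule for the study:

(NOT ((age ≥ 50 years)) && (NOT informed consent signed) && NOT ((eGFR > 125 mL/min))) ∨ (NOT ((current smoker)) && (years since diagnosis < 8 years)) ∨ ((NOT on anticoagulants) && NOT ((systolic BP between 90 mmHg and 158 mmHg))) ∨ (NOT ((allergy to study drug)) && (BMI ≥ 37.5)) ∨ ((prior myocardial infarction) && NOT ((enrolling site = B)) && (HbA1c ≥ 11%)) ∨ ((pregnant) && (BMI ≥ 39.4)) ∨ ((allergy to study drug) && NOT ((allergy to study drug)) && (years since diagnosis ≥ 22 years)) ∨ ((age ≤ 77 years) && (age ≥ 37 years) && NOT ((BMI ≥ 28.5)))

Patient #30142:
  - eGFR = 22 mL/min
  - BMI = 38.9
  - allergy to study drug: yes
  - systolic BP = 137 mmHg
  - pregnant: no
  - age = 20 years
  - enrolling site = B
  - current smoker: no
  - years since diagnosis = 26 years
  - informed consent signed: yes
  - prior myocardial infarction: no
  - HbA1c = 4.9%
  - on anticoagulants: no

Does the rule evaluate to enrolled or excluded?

Excluded

Atomic conditions:
  age ≥ 50 years: 20 ≥ 50 is false
  NOT informed consent signed: yes → false
  eGFR > 125 mL/min: 22 > 125 is false
  current smoker: no → false
  years since diagnosis < 8 years: 26 < 8 is false
  NOT on anticoagulants: no → true
  systolic BP between 90 mmHg and 158 mmHg: 137 in [90, 158] is true
  allergy to study drug: yes → true
  BMI ≥ 37.5: 38.9 ≥ 37.5 is true
  prior myocardial infarction: no → false
  enrolling site = B: B == B is true
  HbA1c ≥ 11%: 4.9 ≥ 11 is false
  pregnant: no → false
  BMI ≥ 39.4: 38.9 ≥ 39.4 is false
  years since diagnosis ≥ 22 years: 26 ≥ 22 is true
  age ≤ 77 years: 20 ≤ 77 is true
  age ≥ 37 years: 20 ≥ 37 is false
  BMI ≥ 28.5: 38.9 ≥ 28.5 is true
Combine:
[1.1] NOT false = true
[1.3] NOT false = true
[1] true AND false AND true = false
[2.1] NOT false = true
[2] true AND false = false
[3.2] NOT true = false
[3] true AND false = false
[4.1] NOT true = false
[4] false AND true = false
[5.2] NOT true = false
[5] false AND false AND false = false
[6] false AND false = false
[7.2] NOT true = false
[7] true AND false AND true = false
[8.3] NOT true = false
[8] true AND false AND false = false
[root] false OR false OR false OR false OR false OR false OR false OR false = false
Overall: false → excluded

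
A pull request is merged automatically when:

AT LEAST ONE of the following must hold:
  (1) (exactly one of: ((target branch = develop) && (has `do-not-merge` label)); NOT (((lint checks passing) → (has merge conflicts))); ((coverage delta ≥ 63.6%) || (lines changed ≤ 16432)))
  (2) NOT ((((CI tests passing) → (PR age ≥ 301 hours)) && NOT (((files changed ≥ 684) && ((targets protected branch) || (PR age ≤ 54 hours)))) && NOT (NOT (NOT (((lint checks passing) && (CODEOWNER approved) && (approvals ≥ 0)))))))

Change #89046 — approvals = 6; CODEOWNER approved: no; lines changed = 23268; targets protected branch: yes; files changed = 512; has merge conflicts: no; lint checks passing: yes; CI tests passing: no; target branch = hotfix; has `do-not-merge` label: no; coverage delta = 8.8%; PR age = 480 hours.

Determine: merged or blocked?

Atomic conditions:
  target branch = develop: hotfix == develop is false
  has `do-not-merge` label: no → false
  lint checks passing: yes → true
  has merge conflicts: no → false
  coverage delta ≥ 63.6%: 8.8 ≥ 63.6 is false
  lines changed ≤ 16432: 23268 ≤ 16432 is false
  CI tests passing: no → false
  PR age ≥ 301 hours: 480 ≥ 301 is true
  files changed ≥ 684: 512 ≥ 684 is false
  targets protected branch: yes → true
  PR age ≤ 54 hours: 480 ≤ 54 is false
  CODEOWNER approved: no → false
  approvals ≥ 0: 6 ≥ 0 is true
Combine:
[1.1] false AND false = false
[1.2.1] true → false = false
[1.2] NOT false = true
[1.3] false OR false = false
[1] exactly-one(false, true, false) = true
[2.1.1] false → true (antecedent false ⇒ implication holds) = true
[2.1.2.1.2] true OR false = true
[2.1.2.1] false AND true = false
[2.1.2] NOT false = true
[2.1.3.1.1.1] true AND false AND true = false
[2.1.3.1.1] NOT false = true
[2.1.3.1] NOT true = false
[2.1.3] NOT false = true
[2.1] true AND true AND true = true
[2] NOT true = false
[root] true OR false = true
Overall: true → merged

Merged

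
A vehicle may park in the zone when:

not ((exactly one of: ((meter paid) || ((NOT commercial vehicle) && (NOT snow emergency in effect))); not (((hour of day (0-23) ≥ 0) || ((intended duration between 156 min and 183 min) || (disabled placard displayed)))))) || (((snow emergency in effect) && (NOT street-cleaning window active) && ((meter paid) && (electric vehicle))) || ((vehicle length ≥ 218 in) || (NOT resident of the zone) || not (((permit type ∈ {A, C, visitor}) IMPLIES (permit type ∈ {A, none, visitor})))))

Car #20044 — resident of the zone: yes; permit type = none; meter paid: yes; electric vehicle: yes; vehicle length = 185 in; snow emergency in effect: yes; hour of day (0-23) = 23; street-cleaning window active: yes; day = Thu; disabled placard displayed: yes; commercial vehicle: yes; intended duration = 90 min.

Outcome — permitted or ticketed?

Atomic conditions:
  meter paid: yes → true
  NOT commercial vehicle: yes → false
  NOT snow emergency in effect: yes → false
  hour of day (0-23) ≥ 0: 23 ≥ 0 is true
  intended duration between 156 min and 183 min: 90 in [156, 183] is false
  disabled placard displayed: yes → true
  snow emergency in effect: yes → true
  NOT street-cleaning window active: yes → false
  electric vehicle: yes → true
  vehicle length ≥ 218 in: 185 ≥ 218 is false
  NOT resident of the zone: yes → false
  permit type ∈ {A, C, visitor}: none is not in the set → false
  permit type ∈ {A, none, visitor}: none is in the set → true
Combine:
[1.1.1.2] false AND false = false
[1.1.1] true OR false = true
[1.1.2.1.2] false OR true = true
[1.1.2.1] true OR true = true
[1.1.2] NOT true = false
[1.1] exactly-one(true, false) = true
[1] NOT true = false
[2.1.3] true AND true = true
[2.1] true AND false AND true = false
[2.2.3.1] false → true (antecedent false ⇒ implication holds) = true
[2.2.3] NOT true = false
[2.2] false OR false OR false = false
[2] false OR false = false
[root] false OR false = false
Overall: false → ticketed

Ticketed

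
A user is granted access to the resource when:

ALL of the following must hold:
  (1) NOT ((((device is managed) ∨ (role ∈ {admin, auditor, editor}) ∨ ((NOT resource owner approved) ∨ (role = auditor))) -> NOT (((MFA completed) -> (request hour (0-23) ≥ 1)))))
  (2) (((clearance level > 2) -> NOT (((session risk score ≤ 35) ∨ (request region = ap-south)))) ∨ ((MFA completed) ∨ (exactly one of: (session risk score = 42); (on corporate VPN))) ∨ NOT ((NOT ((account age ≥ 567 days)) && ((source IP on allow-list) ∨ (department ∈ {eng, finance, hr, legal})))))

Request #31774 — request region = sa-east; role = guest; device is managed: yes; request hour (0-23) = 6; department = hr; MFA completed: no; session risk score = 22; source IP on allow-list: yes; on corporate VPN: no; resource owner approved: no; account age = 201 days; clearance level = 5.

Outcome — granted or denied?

Atomic conditions:
  device is managed: yes → true
  role ∈ {admin, auditor, editor}: guest is not in the set → false
  NOT resource owner approved: no → true
  role = auditor: guest == auditor is false
  MFA completed: no → false
  request hour (0-23) ≥ 1: 6 ≥ 1 is true
  clearance level > 2: 5 > 2 is true
  session risk score ≤ 35: 22 ≤ 35 is true
  request region = ap-south: sa-east == ap-south is false
  session risk score = 42: 22 == 42 is false
  on corporate VPN: no → false
  account age ≥ 567 days: 201 ≥ 567 is false
  source IP on allow-list: yes → true
  department ∈ {eng, finance, hr, legal}: hr is in the set → true
Combine:
[1.1.1.3] true OR false = true
[1.1.1] true OR false OR true = true
[1.1.2.1] false → true (antecedent false ⇒ implication holds) = true
[1.1.2] NOT true = false
[1.1] true → false = false
[1] NOT false = true
[2.1.2.1] true OR false = true
[2.1.2] NOT true = false
[2.1] true → false = false
[2.2.2] exactly-one(false, false) = false
[2.2] false OR false = false
[2.3.1.1] NOT false = true
[2.3.1.2] true OR true = true
[2.3.1] true AND true = true
[2.3] NOT true = false
[2] false OR false OR false = false
[root] true AND false = false
Overall: false → denied

Denied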